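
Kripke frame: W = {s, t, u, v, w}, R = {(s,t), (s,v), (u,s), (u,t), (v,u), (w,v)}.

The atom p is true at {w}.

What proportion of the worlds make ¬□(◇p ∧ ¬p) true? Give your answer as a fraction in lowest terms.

4/5

s: □(◇p ∧ ¬p) is F. ✓
t: □(◇p ∧ ¬p) is T. ✗
u: □(◇p ∧ ¬p) is F. ✓
v: □(◇p ∧ ¬p) is F. ✓
w: □(◇p ∧ ¬p) is F. ✓
That's 4 of 5 worlds, so 4/5.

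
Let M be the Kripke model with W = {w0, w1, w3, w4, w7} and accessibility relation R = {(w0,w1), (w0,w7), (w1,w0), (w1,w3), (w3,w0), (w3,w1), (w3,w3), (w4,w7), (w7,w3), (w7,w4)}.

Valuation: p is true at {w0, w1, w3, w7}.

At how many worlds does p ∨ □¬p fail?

1

w0: p is T, □¬p is F. ✓
w1: p is T, □¬p is F. ✓
w3: p is T, □¬p is F. ✓
w4: p is F, □¬p is F. ✗
w7: p is T, □¬p is F. ✓
Satisfying worlds: {w0, w1, w3, w7}.
So p ∨ □¬p fails at the other 1 world.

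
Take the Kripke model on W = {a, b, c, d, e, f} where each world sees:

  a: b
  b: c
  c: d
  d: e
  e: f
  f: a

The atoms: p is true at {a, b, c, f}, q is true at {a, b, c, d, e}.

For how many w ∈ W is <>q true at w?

5

a: successors {b}; q there: b:T. ✓
b: successors {c}; q there: c:T. ✓
c: successors {d}; q there: d:T. ✓
d: successors {e}; q there: e:T. ✓
e: successors {f}; q there: f:F. ✗
f: successors {a}; q there: a:T. ✓
Satisfying worlds: {a, b, c, d, f}.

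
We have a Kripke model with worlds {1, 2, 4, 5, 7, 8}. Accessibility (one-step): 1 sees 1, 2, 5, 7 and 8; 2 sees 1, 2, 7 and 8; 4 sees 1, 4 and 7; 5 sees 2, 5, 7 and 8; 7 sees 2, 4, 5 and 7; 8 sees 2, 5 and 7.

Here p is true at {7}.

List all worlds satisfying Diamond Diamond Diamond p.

1: successors {1, 2, 5, 7, 8}; Diamond Diamond p there: 1:T, 2:T, 5:T, 7:T, 8:T. ✓
2: successors {1, 2, 7, 8}; Diamond Diamond p there: 1:T, 2:T, 7:T, 8:T. ✓
4: successors {1, 4, 7}; Diamond Diamond p there: 1:T, 4:T, 7:T. ✓
5: successors {2, 5, 7, 8}; Diamond Diamond p there: 2:T, 5:T, 7:T, 8:T. ✓
7: successors {2, 4, 5, 7}; Diamond Diamond p there: 2:T, 4:T, 5:T, 7:T. ✓
8: successors {2, 5, 7}; Diamond Diamond p there: 2:T, 5:T, 7:T. ✓

{1, 2, 4, 5, 7, 8}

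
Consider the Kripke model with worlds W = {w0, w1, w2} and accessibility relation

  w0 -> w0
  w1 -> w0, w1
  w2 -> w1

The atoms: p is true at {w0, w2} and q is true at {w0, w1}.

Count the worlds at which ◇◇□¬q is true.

w0: successors {w0}; ◇□¬q there: w0:F. ✗
w1: successors {w0, w1}; ◇□¬q there: w0:F, w1:F. ✗
w2: successors {w1}; ◇□¬q there: w1:F. ✗
Satisfying worlds: ∅.

0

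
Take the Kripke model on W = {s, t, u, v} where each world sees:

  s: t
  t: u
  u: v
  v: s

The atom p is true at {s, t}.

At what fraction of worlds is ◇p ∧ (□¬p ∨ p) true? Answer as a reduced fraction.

1/4

s: ◇p is T, □¬p ∨ p is T. ✓
t: ◇p is F, □¬p ∨ p is T. ✗
u: ◇p is F, □¬p ∨ p is T. ✗
v: ◇p is T, □¬p ∨ p is F. ✗
That's 1 of 4 worlds, so 1/4.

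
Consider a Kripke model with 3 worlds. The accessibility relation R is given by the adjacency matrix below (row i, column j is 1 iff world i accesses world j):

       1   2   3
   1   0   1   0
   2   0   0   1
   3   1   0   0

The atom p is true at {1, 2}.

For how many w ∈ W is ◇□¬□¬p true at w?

2

1: successors {2}; □¬□¬p there: 2:T. ✓
2: successors {3}; □¬□¬p there: 3:T. ✓
3: successors {1}; □¬□¬p there: 1:F. ✗
Satisfying worlds: {1, 2}.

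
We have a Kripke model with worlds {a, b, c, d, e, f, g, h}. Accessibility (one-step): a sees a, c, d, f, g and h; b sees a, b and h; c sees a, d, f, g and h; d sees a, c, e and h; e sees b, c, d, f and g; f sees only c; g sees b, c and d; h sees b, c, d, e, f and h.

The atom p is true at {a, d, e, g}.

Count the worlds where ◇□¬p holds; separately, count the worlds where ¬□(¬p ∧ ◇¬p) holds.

4 and 7

For ◇□¬p:
a: successors {a, c, d, f, g, h}; □¬p there: a:F, c:F, d:F, f:T, g:F, h:F. ✓
b: successors {a, b, h}; □¬p there: a:F, b:F, h:F. ✗
c: successors {a, d, f, g, h}; □¬p there: a:F, d:F, f:T, g:F, h:F. ✓
d: successors {a, c, e, h}; □¬p there: a:F, c:F, e:F, h:F. ✗
e: successors {b, c, d, f, g}; □¬p there: b:F, c:F, d:F, f:T, g:F. ✓
f: successors {c}; □¬p there: c:F. ✗
g: successors {b, c, d}; □¬p there: b:F, c:F, d:F. ✗
h: successors {b, c, d, e, f, h}; □¬p there: b:F, c:F, d:F, e:F, f:T, h:F. ✓
— 4 worlds.
For ¬□(¬p ∧ ◇¬p):
a: □(¬p ∧ ◇¬p) is F. ✓
b: □(¬p ∧ ◇¬p) is F. ✓
c: □(¬p ∧ ◇¬p) is F. ✓
d: □(¬p ∧ ◇¬p) is F. ✓
e: □(¬p ∧ ◇¬p) is F. ✓
f: □(¬p ∧ ◇¬p) is T. ✗
g: □(¬p ∧ ◇¬p) is F. ✓
h: □(¬p ∧ ◇¬p) is F. ✓
— 7 worlds.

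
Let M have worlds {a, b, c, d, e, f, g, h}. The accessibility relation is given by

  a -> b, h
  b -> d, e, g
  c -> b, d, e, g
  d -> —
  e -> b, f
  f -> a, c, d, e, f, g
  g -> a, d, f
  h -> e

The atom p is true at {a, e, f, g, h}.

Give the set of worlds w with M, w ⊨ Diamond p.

{a, b, c, e, f, g, h}

a: successors {b, h}; p there: b:F, h:T. ✓
b: successors {d, e, g}; p there: d:F, e:T, g:T. ✓
c: successors {b, d, e, g}; p there: b:F, d:F, e:T, g:T. ✓
d: no successors, so Diamond p fails. ✗
e: successors {b, f}; p there: b:F, f:T. ✓
f: successors {a, c, d, e, f, g}; p there: a:T, c:F, d:F, e:T, f:T, g:T. ✓
g: successors {a, d, f}; p there: a:T, d:F, f:T. ✓
h: successors {e}; p there: e:T. ✓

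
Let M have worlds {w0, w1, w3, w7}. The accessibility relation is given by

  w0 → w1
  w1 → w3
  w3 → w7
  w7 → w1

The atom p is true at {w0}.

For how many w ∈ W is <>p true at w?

w0: successors {w1}; p there: w1:F. ✗
w1: successors {w3}; p there: w3:F. ✗
w3: successors {w7}; p there: w7:F. ✗
w7: successors {w1}; p there: w1:F. ✗
Satisfying worlds: ∅.

0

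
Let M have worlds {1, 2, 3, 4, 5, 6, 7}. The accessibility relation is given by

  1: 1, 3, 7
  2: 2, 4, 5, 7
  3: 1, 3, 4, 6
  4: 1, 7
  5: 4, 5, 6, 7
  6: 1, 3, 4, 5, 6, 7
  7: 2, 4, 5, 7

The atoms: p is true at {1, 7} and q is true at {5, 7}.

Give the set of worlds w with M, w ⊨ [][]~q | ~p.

1: [][]~q is F, ~p is F. ✗
2: [][]~q is F, ~p is T. ✓
3: [][]~q is F, ~p is T. ✓
4: [][]~q is F, ~p is T. ✓
5: [][]~q is F, ~p is T. ✓
6: [][]~q is F, ~p is T. ✓
7: [][]~q is F, ~p is F. ✗

{2, 3, 4, 5, 6}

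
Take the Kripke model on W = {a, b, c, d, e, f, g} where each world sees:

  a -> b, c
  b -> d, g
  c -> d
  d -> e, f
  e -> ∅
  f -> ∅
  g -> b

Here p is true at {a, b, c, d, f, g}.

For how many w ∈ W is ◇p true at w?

a: successors {b, c}; p there: b:T, c:T. ✓
b: successors {d, g}; p there: d:T, g:T. ✓
c: successors {d}; p there: d:T. ✓
d: successors {e, f}; p there: e:F, f:T. ✓
e: no successors, so ◇p fails. ✗
f: no successors, so ◇p fails. ✗
g: successors {b}; p there: b:T. ✓
Satisfying worlds: {a, b, c, d, g}.

5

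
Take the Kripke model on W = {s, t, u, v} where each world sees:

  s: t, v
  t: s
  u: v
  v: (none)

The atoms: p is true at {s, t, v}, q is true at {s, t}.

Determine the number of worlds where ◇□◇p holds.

s: successors {t, v}; □◇p there: t:T, v:T. ✓
t: successors {s}; □◇p there: s:F. ✗
u: successors {v}; □◇p there: v:T. ✓
v: no successors, so ◇□◇p fails. ✗
Satisfying worlds: {s, u}.

2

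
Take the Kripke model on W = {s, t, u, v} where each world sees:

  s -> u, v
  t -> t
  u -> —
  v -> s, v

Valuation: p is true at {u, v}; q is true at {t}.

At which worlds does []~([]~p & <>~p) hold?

{s, u, v}

s: successors {u, v}; ~([]~p & <>~p) there: u:T, v:T. ✓
t: successors {t}; ~([]~p & <>~p) there: t:F. ✗
u: no successors, so []~([]~p & <>~p) holds vacuously. ✓
v: successors {s, v}; ~([]~p & <>~p) there: s:T, v:T. ✓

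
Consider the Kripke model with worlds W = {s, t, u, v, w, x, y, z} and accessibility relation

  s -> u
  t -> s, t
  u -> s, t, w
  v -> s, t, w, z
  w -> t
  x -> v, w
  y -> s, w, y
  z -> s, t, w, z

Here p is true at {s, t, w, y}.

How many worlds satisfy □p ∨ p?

s: □p is F, p is T. ✓
t: □p is T, p is T. ✓
u: □p is T, p is F. ✓
v: □p is F, p is F. ✗
w: □p is T, p is T. ✓
x: □p is F, p is F. ✗
y: □p is T, p is T. ✓
z: □p is F, p is F. ✗
Satisfying worlds: {s, t, u, w, y}.

5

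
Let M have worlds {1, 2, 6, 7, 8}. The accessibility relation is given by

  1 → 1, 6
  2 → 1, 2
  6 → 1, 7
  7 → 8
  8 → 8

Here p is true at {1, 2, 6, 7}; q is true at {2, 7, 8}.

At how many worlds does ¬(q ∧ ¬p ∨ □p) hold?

1: q ∧ ¬p ∨ □p is T. ✗
2: q ∧ ¬p ∨ □p is T. ✗
6: q ∧ ¬p ∨ □p is T. ✗
7: q ∧ ¬p ∨ □p is F. ✓
8: q ∧ ¬p ∨ □p is T. ✗
Satisfying worlds: {7}.

1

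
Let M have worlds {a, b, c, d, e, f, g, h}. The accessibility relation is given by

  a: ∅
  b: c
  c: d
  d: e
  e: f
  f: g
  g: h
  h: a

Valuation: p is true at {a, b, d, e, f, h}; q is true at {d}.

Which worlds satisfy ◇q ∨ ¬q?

a: ◇q is F, ¬q is T. ✓
b: ◇q is F, ¬q is T. ✓
c: ◇q is T, ¬q is T. ✓
d: ◇q is F, ¬q is F. ✗
e: ◇q is F, ¬q is T. ✓
f: ◇q is F, ¬q is T. ✓
g: ◇q is F, ¬q is T. ✓
h: ◇q is F, ¬q is T. ✓

{a, b, c, e, f, g, h}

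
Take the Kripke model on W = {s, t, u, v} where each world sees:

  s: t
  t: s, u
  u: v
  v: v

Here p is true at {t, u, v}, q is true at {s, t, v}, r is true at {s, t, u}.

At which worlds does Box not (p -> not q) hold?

s: successors {t}; not (p -> not q) there: t:T. ✓
t: successors {s, u}; not (p -> not q) there: s:F, u:F. ✗
u: successors {v}; not (p -> not q) there: v:T. ✓
v: successors {v}; not (p -> not q) there: v:T. ✓

{s, u, v}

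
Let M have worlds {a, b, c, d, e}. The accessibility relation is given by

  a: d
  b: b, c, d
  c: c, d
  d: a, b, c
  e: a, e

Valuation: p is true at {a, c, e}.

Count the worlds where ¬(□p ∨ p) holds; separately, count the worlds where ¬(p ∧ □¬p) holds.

For ¬(□p ∨ p):
a: □p ∨ p is T. ✗
b: □p ∨ p is F. ✓
c: □p ∨ p is T. ✗
d: □p ∨ p is F. ✓
e: □p ∨ p is T. ✗
— 2 worlds.
For ¬(p ∧ □¬p):
a: p ∧ □¬p is T. ✗
b: p ∧ □¬p is F. ✓
c: p ∧ □¬p is F. ✓
d: p ∧ □¬p is F. ✓
e: p ∧ □¬p is F. ✓
— 4 worlds.

2 and 4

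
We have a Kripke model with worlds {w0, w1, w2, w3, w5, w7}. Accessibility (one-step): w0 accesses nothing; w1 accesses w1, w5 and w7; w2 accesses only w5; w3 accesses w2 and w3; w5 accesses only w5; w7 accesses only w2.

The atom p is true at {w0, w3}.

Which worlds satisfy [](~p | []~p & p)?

{w0, w1, w2, w5, w7}

w0: no successors, so [](~p | []~p & p) holds vacuously. ✓
w1: successors {w1, w5, w7}; ~p | []~p & p there: w1:T, w5:T, w7:T. ✓
w2: successors {w5}; ~p | []~p & p there: w5:T. ✓
w3: successors {w2, w3}; ~p | []~p & p there: w2:T, w3:F. ✗
w5: successors {w5}; ~p | []~p & p there: w5:T. ✓
w7: successors {w2}; ~p | []~p & p there: w2:T. ✓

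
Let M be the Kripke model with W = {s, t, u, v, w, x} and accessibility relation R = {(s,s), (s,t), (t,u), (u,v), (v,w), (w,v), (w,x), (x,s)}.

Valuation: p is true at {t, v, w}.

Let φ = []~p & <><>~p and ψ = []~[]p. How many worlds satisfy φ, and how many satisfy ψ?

1 and 3

For []~p & <><>~p:
s: []~p is F, <><>~p is T. ✗
t: []~p is T, <><>~p is F. ✗
u: []~p is F, <><>~p is F. ✗
v: []~p is F, <><>~p is T. ✗
w: []~p is F, <><>~p is T. ✗
x: []~p is T, <><>~p is T. ✓
— 1 world.
For []~[]p:
s: successors {s, t}; ~[]p there: s:T, t:T. ✓
t: successors {u}; ~[]p there: u:F. ✗
u: successors {v}; ~[]p there: v:F. ✗
v: successors {w}; ~[]p there: w:T. ✓
w: successors {v, x}; ~[]p there: v:F, x:T. ✗
x: successors {s}; ~[]p there: s:T. ✓
— 3 worlds.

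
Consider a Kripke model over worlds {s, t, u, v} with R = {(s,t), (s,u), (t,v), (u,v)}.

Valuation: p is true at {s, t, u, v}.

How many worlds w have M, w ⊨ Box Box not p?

s: successors {t, u}; Box not p there: t:F, u:F. ✗
t: successors {v}; Box not p there: v:T. ✓
u: successors {v}; Box not p there: v:T. ✓
v: no successors, so Box Box not p holds vacuously. ✓
Satisfying worlds: {t, u, v}.

3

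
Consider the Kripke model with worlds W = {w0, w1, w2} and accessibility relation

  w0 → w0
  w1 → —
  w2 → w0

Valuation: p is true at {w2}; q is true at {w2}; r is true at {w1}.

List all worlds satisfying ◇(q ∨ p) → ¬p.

w0: ◇(q ∨ p) is F, ¬p is T. ✓
w1: ◇(q ∨ p) is F, ¬p is T. ✓
w2: ◇(q ∨ p) is F, ¬p is F. ✓

{w0, w1, w2}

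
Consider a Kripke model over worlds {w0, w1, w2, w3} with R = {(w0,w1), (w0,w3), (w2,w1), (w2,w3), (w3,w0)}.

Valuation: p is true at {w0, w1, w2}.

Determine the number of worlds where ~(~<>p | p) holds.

1

w0: ~<>p | p is T. ✗
w1: ~<>p | p is T. ✗
w2: ~<>p | p is T. ✗
w3: ~<>p | p is F. ✓
Satisfying worlds: {w3}.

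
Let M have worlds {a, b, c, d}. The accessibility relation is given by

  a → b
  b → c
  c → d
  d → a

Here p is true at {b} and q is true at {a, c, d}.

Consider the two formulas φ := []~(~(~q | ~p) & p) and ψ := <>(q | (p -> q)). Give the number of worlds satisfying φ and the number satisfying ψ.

For []~(~(~q | ~p) & p):
a: successors {b}; ~(~(~q | ~p) & p) there: b:T. ✓
b: successors {c}; ~(~(~q | ~p) & p) there: c:T. ✓
c: successors {d}; ~(~(~q | ~p) & p) there: d:T. ✓
d: successors {a}; ~(~(~q | ~p) & p) there: a:T. ✓
— 4 worlds.
For <>(q | (p -> q)):
a: successors {b}; q | (p -> q) there: b:F. ✗
b: successors {c}; q | (p -> q) there: c:T. ✓
c: successors {d}; q | (p -> q) there: d:T. ✓
d: successors {a}; q | (p -> q) there: a:T. ✓
— 3 worlds.

4 and 3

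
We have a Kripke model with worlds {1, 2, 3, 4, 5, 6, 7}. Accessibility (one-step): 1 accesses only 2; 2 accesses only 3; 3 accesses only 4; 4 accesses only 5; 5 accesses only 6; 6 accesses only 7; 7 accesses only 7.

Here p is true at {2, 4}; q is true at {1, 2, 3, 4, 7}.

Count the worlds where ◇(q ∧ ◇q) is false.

1: successors {2}; q ∧ ◇q there: 2:T. ✓
2: successors {3}; q ∧ ◇q there: 3:T. ✓
3: successors {4}; q ∧ ◇q there: 4:F. ✗
4: successors {5}; q ∧ ◇q there: 5:F. ✗
5: successors {6}; q ∧ ◇q there: 6:F. ✗
6: successors {7}; q ∧ ◇q there: 7:T. ✓
7: successors {7}; q ∧ ◇q there: 7:T. ✓
Satisfying worlds: {1, 2, 6, 7}.
So ◇(q ∧ ◇q) fails at the other 3 worlds.

3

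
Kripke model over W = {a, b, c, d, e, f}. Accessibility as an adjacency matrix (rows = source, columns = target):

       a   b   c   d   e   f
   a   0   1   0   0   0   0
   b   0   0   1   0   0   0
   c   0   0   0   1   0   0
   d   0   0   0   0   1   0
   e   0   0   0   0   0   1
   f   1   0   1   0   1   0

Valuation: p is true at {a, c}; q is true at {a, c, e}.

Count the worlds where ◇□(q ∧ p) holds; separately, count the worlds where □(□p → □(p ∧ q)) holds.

For ◇□(q ∧ p):
a: successors {b}; □(q ∧ p) there: b:T. ✓
b: successors {c}; □(q ∧ p) there: c:F. ✗
c: successors {d}; □(q ∧ p) there: d:F. ✗
d: successors {e}; □(q ∧ p) there: e:F. ✗
e: successors {f}; □(q ∧ p) there: f:F. ✗
f: successors {a, c, e}; □(q ∧ p) there: a:F, c:F, e:F. ✗
— 1 world.
For □(□p → □(p ∧ q)):
a: successors {b}; □p → □(p ∧ q) there: b:T. ✓
b: successors {c}; □p → □(p ∧ q) there: c:T. ✓
c: successors {d}; □p → □(p ∧ q) there: d:T. ✓
d: successors {e}; □p → □(p ∧ q) there: e:T. ✓
e: successors {f}; □p → □(p ∧ q) there: f:T. ✓
f: successors {a, c, e}; □p → □(p ∧ q) there: a:T, c:T, e:T. ✓
— 6 worlds.

1 and 6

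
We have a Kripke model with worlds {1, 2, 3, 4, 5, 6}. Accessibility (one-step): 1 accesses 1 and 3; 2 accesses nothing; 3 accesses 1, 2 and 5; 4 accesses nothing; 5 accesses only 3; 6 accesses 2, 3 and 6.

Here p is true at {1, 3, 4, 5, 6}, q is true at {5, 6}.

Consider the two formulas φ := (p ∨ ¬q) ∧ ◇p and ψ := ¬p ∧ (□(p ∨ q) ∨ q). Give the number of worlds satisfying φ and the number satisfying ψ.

For (p ∨ ¬q) ∧ ◇p:
1: p ∨ ¬q is T, ◇p is T. ✓
2: p ∨ ¬q is T, ◇p is F. ✗
3: p ∨ ¬q is T, ◇p is T. ✓
4: p ∨ ¬q is T, ◇p is F. ✗
5: p ∨ ¬q is T, ◇p is T. ✓
6: p ∨ ¬q is T, ◇p is T. ✓
— 4 worlds.
For ¬p ∧ (□(p ∨ q) ∨ q):
1: ¬p is F, □(p ∨ q) ∨ q is T. ✗
2: ¬p is T, □(p ∨ q) ∨ q is T. ✓
3: ¬p is F, □(p ∨ q) ∨ q is F. ✗
4: ¬p is F, □(p ∨ q) ∨ q is T. ✗
5: ¬p is F, □(p ∨ q) ∨ q is T. ✗
6: ¬p is F, □(p ∨ q) ∨ q is T. ✗
— 1 world.

4 and 1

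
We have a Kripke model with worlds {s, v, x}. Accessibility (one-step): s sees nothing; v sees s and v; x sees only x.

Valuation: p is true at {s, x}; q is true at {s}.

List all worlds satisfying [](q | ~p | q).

{s, v}

s: no successors, so [](q | ~p | q) holds vacuously. ✓
v: successors {s, v}; q | ~p | q there: s:T, v:T. ✓
x: successors {x}; q | ~p | q there: x:F. ✗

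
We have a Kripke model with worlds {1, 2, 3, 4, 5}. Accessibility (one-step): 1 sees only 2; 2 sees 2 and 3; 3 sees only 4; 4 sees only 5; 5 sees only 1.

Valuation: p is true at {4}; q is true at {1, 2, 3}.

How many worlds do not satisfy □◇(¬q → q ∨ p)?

1: successors {2}; ◇(¬q → q ∨ p) there: 2:T. ✓
2: successors {2, 3}; ◇(¬q → q ∨ p) there: 2:T, 3:T. ✓
3: successors {4}; ◇(¬q → q ∨ p) there: 4:F. ✗
4: successors {5}; ◇(¬q → q ∨ p) there: 5:T. ✓
5: successors {1}; ◇(¬q → q ∨ p) there: 1:T. ✓
Satisfying worlds: {1, 2, 4, 5}.
So □◇(¬q → q ∨ p) fails at the other 1 world.

1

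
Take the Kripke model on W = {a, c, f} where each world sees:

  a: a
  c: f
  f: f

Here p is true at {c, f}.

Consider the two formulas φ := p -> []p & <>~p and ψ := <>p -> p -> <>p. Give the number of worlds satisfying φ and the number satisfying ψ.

1 and 3

For p -> []p & <>~p:
a: p is F, []p & <>~p is F. ✓
c: p is T, []p & <>~p is F. ✗
f: p is T, []p & <>~p is F. ✗
— 1 world.
For <>p -> p -> <>p:
a: <>p is F, p -> <>p is T. ✓
c: <>p is T, p -> <>p is T. ✓
f: <>p is T, p -> <>p is T. ✓
— 3 worlds.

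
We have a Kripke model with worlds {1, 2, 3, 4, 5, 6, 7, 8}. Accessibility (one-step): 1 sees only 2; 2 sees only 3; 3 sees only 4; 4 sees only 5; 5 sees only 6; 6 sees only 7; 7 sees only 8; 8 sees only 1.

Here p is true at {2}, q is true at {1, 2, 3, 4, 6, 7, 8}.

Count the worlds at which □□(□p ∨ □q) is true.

1: successors {2}; □(□p ∨ □q) there: 2:T. ✓
2: successors {3}; □(□p ∨ □q) there: 3:F. ✗
3: successors {4}; □(□p ∨ □q) there: 4:T. ✓
4: successors {5}; □(□p ∨ □q) there: 5:T. ✓
5: successors {6}; □(□p ∨ □q) there: 6:T. ✓
6: successors {7}; □(□p ∨ □q) there: 7:T. ✓
7: successors {8}; □(□p ∨ □q) there: 8:T. ✓
8: successors {1}; □(□p ∨ □q) there: 1:T. ✓
Satisfying worlds: {1, 3, 4, 5, 6, 7, 8}.

7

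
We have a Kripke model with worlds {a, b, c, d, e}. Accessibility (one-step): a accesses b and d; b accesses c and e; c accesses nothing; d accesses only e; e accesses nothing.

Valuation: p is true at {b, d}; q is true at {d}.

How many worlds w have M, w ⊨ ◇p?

1

a: successors {b, d}; p there: b:T, d:T. ✓
b: successors {c, e}; p there: c:F, e:F. ✗
c: no successors, so ◇p fails. ✗
d: successors {e}; p there: e:F. ✗
e: no successors, so ◇p fails. ✗
Satisfying worlds: {a}.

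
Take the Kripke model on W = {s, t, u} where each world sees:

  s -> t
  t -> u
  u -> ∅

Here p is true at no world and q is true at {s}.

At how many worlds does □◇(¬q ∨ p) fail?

s: successors {t}; ◇(¬q ∨ p) there: t:T. ✓
t: successors {u}; ◇(¬q ∨ p) there: u:F. ✗
u: no successors, so □◇(¬q ∨ p) holds vacuously. ✓
Satisfying worlds: {s, u}.
So □◇(¬q ∨ p) fails at the other 1 world.

1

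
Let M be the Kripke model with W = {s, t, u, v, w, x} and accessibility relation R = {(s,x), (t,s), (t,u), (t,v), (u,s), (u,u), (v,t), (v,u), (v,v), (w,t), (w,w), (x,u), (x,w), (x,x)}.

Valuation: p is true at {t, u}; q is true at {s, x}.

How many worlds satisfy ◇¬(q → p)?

s: successors {x}; ¬(q → p) there: x:T. ✓
t: successors {s, u, v}; ¬(q → p) there: s:T, u:F, v:F. ✓
u: successors {s, u}; ¬(q → p) there: s:T, u:F. ✓
v: successors {t, u, v}; ¬(q → p) there: t:F, u:F, v:F. ✗
w: successors {t, w}; ¬(q → p) there: t:F, w:F. ✗
x: successors {u, w, x}; ¬(q → p) there: u:F, w:F, x:T. ✓
Satisfying worlds: {s, t, u, x}.

4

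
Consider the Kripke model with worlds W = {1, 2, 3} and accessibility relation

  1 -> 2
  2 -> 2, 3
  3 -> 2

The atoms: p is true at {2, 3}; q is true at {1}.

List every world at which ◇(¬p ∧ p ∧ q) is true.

∅

1: successors {2}; ¬p ∧ p ∧ q there: 2:F. ✗
2: successors {2, 3}; ¬p ∧ p ∧ q there: 2:F, 3:F. ✗
3: successors {2}; ¬p ∧ p ∧ q there: 2:F. ✗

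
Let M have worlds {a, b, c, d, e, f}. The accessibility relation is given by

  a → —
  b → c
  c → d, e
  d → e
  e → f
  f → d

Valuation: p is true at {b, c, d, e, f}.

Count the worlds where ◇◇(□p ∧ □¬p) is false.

a: no successors, so ◇◇(□p ∧ □¬p) fails. ✗
b: successors {c}; ◇(□p ∧ □¬p) there: c:F. ✗
c: successors {d, e}; ◇(□p ∧ □¬p) there: d:F, e:F. ✗
d: successors {e}; ◇(□p ∧ □¬p) there: e:F. ✗
e: successors {f}; ◇(□p ∧ □¬p) there: f:F. ✗
f: successors {d}; ◇(□p ∧ □¬p) there: d:F. ✗
Satisfying worlds: ∅.
So ◇◇(□p ∧ □¬p) fails at the other 6 worlds.

6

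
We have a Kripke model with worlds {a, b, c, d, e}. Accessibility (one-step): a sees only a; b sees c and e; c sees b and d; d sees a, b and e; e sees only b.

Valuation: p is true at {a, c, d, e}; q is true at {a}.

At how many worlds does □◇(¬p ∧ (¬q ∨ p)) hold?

1

a: successors {a}; ◇(¬p ∧ (¬q ∨ p)) there: a:F. ✗
b: successors {c, e}; ◇(¬p ∧ (¬q ∨ p)) there: c:T, e:T. ✓
c: successors {b, d}; ◇(¬p ∧ (¬q ∨ p)) there: b:F, d:T. ✗
d: successors {a, b, e}; ◇(¬p ∧ (¬q ∨ p)) there: a:F, b:F, e:T. ✗
e: successors {b}; ◇(¬p ∧ (¬q ∨ p)) there: b:F. ✗
Satisfying worlds: {b}.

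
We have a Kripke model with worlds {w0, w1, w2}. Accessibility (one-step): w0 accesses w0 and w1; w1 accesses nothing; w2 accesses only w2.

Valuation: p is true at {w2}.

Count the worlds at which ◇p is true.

w0: successors {w0, w1}; p there: w0:F, w1:F. ✗
w1: no successors, so ◇p fails. ✗
w2: successors {w2}; p there: w2:T. ✓
Satisfying worlds: {w2}.

1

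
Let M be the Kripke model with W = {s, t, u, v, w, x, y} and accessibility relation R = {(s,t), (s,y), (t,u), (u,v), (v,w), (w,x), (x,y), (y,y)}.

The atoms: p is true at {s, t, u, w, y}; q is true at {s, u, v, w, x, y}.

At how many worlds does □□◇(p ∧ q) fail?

2

s: successors {t, y}; □◇(p ∧ q) there: t:F, y:T. ✗
t: successors {u}; □◇(p ∧ q) there: u:T. ✓
u: successors {v}; □◇(p ∧ q) there: v:F. ✗
v: successors {w}; □◇(p ∧ q) there: w:T. ✓
w: successors {x}; □◇(p ∧ q) there: x:T. ✓
x: successors {y}; □◇(p ∧ q) there: y:T. ✓
y: successors {y}; □◇(p ∧ q) there: y:T. ✓
Satisfying worlds: {t, v, w, x, y}.
So □□◇(p ∧ q) fails at the other 2 worlds.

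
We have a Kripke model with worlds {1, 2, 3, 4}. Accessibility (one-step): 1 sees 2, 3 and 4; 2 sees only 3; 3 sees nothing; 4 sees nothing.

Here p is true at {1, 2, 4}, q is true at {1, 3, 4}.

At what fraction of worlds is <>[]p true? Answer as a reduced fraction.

1/2

1: successors {2, 3, 4}; []p there: 2:F, 3:T, 4:T. ✓
2: successors {3}; []p there: 3:T. ✓
3: no successors, so <>[]p fails. ✗
4: no successors, so <>[]p fails. ✗
That's 2 of 4 worlds, so 2/4 = 1/2.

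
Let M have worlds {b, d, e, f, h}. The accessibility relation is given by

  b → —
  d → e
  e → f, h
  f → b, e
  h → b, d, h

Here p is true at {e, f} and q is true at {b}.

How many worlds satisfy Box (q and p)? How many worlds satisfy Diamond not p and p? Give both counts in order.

For Box (q and p):
b: no successors, so Box (q and p) holds vacuously. ✓
d: successors {e}; q and p there: e:F. ✗
e: successors {f, h}; q and p there: f:F, h:F. ✗
f: successors {b, e}; q and p there: b:F, e:F. ✗
h: successors {b, d, h}; q and p there: b:F, d:F, h:F. ✗
— 1 world.
For Diamond not p and p:
b: Diamond not p is F, p is F. ✗
d: Diamond not p is F, p is F. ✗
e: Diamond not p is T, p is T. ✓
f: Diamond not p is T, p is T. ✓
h: Diamond not p is T, p is F. ✗
— 2 worlds.

1 and 2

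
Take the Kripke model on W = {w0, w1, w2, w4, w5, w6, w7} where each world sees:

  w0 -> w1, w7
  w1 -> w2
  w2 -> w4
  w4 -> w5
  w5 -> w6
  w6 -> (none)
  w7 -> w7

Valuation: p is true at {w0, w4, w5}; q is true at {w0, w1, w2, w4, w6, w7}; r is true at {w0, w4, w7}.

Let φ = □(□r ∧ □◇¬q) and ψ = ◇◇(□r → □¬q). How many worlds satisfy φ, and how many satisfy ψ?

3 and 3

For □(□r ∧ □◇¬q):
w0: successors {w1, w7}; □r ∧ □◇¬q there: w1:F, w7:F. ✗
w1: successors {w2}; □r ∧ □◇¬q there: w2:T. ✓
w2: successors {w4}; □r ∧ □◇¬q there: w4:F. ✗
w4: successors {w5}; □r ∧ □◇¬q there: w5:F. ✗
w5: successors {w6}; □r ∧ □◇¬q there: w6:T. ✓
w6: no successors, so □(□r ∧ □◇¬q) holds vacuously. ✓
w7: successors {w7}; □r ∧ □◇¬q there: w7:F. ✗
— 3 worlds.
For ◇◇(□r → □¬q):
w0: successors {w1, w7}; ◇(□r → □¬q) there: w1:F, w7:F. ✗
w1: successors {w2}; ◇(□r → □¬q) there: w2:T. ✓
w2: successors {w4}; ◇(□r → □¬q) there: w4:T. ✓
w4: successors {w5}; ◇(□r → □¬q) there: w5:T. ✓
w5: successors {w6}; ◇(□r → □¬q) there: w6:F. ✗
w6: no successors, so ◇◇(□r → □¬q) fails. ✗
w7: successors {w7}; ◇(□r → □¬q) there: w7:F. ✗
— 3 worlds.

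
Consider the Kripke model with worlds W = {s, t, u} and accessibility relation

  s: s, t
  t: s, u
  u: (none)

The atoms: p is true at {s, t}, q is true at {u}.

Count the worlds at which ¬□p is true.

1

s: □p is T. ✗
t: □p is F. ✓
u: □p is T. ✗
Satisfying worlds: {t}.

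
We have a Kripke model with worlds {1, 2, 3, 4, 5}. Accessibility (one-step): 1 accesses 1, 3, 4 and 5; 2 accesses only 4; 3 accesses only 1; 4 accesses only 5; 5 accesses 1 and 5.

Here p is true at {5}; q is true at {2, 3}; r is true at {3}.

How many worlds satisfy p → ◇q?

4

1: p is F, ◇q is T. ✓
2: p is F, ◇q is F. ✓
3: p is F, ◇q is F. ✓
4: p is F, ◇q is F. ✓
5: p is T, ◇q is F. ✗
Satisfying worlds: {1, 2, 3, 4}.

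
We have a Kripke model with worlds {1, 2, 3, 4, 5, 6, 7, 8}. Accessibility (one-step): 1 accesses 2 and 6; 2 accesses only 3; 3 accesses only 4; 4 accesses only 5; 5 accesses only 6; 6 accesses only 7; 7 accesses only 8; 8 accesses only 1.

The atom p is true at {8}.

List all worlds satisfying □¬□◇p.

1: successors {2, 6}; ¬□◇p there: 2:T, 6:F. ✗
2: successors {3}; ¬□◇p there: 3:T. ✓
3: successors {4}; ¬□◇p there: 4:T. ✓
4: successors {5}; ¬□◇p there: 5:T. ✓
5: successors {6}; ¬□◇p there: 6:F. ✗
6: successors {7}; ¬□◇p there: 7:T. ✓
7: successors {8}; ¬□◇p there: 8:T. ✓
8: successors {1}; ¬□◇p there: 1:T. ✓

{2, 3, 4, 6, 7, 8}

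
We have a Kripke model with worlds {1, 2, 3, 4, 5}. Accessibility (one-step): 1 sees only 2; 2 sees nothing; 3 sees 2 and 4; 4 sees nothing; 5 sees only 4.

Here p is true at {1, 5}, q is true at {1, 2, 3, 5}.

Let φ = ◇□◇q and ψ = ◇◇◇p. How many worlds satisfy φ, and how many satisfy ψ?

For ◇□◇q:
1: successors {2}; □◇q there: 2:T. ✓
2: no successors, so ◇□◇q fails. ✗
3: successors {2, 4}; □◇q there: 2:T, 4:T. ✓
4: no successors, so ◇□◇q fails. ✗
5: successors {4}; □◇q there: 4:T. ✓
— 3 worlds.
For ◇◇◇p:
1: successors {2}; ◇◇p there: 2:F. ✗
2: no successors, so ◇◇◇p fails. ✗
3: successors {2, 4}; ◇◇p there: 2:F, 4:F. ✗
4: no successors, so ◇◇◇p fails. ✗
5: successors {4}; ◇◇p there: 4:F. ✗
— 0 worlds.

3 and 0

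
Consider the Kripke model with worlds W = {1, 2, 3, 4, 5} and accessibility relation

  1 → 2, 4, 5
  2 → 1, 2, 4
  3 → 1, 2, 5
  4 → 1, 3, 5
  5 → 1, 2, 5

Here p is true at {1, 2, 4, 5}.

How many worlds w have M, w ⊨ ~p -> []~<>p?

1: ~p is F, []~<>p is F. ✓
2: ~p is F, []~<>p is F. ✓
3: ~p is T, []~<>p is F. ✗
4: ~p is F, []~<>p is F. ✓
5: ~p is F, []~<>p is F. ✓
Satisfying worlds: {1, 2, 4, 5}.

4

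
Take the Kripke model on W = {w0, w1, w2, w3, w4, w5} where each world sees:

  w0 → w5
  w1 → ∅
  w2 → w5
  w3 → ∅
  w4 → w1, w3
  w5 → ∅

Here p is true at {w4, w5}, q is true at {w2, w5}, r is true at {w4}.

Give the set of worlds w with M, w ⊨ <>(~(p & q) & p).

∅

w0: successors {w5}; ~(p & q) & p there: w5:F. ✗
w1: no successors, so <>(~(p & q) & p) fails. ✗
w2: successors {w5}; ~(p & q) & p there: w5:F. ✗
w3: no successors, so <>(~(p & q) & p) fails. ✗
w4: successors {w1, w3}; ~(p & q) & p there: w1:F, w3:F. ✗
w5: no successors, so <>(~(p & q) & p) fails. ✗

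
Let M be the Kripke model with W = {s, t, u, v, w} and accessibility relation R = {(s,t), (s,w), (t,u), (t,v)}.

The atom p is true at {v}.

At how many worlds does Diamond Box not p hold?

s: successors {t, w}; Box not p there: t:F, w:T. ✓
t: successors {u, v}; Box not p there: u:T, v:T. ✓
u: no successors, so Diamond Box not p fails. ✗
v: no successors, so Diamond Box not p fails. ✗
w: no successors, so Diamond Box not p fails. ✗
Satisfying worlds: {s, t}.

2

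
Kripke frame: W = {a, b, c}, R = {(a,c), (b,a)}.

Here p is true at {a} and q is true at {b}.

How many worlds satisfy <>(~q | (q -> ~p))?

a: successors {c}; ~q | (q -> ~p) there: c:T. ✓
b: successors {a}; ~q | (q -> ~p) there: a:T. ✓
c: no successors, so <>(~q | (q -> ~p)) fails. ✗
Satisfying worlds: {a, b}.

2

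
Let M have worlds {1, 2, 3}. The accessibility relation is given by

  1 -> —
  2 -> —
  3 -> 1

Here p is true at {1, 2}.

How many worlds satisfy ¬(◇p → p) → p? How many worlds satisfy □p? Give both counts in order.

For ¬(◇p → p) → p:
1: ¬(◇p → p) is F, p is T. ✓
2: ¬(◇p → p) is F, p is T. ✓
3: ¬(◇p → p) is T, p is F. ✗
— 2 worlds.
For □p:
1: no successors, so □p holds vacuously. ✓
2: no successors, so □p holds vacuously. ✓
3: successors {1}; p there: 1:T. ✓
— 3 worlds.

2 and 3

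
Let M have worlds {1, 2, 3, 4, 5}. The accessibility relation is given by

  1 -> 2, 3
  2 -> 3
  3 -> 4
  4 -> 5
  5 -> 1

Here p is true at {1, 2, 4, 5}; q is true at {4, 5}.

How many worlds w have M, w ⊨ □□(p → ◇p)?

1: successors {2, 3}; □(p → ◇p) there: 2:T, 3:T. ✓
2: successors {3}; □(p → ◇p) there: 3:T. ✓
3: successors {4}; □(p → ◇p) there: 4:T. ✓
4: successors {5}; □(p → ◇p) there: 5:T. ✓
5: successors {1}; □(p → ◇p) there: 1:F. ✗
Satisfying worlds: {1, 2, 3, 4}.

4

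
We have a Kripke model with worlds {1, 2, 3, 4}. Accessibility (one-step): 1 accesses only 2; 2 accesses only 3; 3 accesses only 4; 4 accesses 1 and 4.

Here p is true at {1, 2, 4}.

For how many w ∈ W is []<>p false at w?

1

1: successors {2}; <>p there: 2:F. ✗
2: successors {3}; <>p there: 3:T. ✓
3: successors {4}; <>p there: 4:T. ✓
4: successors {1, 4}; <>p there: 1:T, 4:T. ✓
Satisfying worlds: {2, 3, 4}.
So []<>p fails at the other 1 world.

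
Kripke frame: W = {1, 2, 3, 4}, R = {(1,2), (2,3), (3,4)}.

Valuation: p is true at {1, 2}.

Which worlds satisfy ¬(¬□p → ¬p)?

{2}

1: ¬□p → ¬p is T. ✗
2: ¬□p → ¬p is F. ✓
3: ¬□p → ¬p is T. ✗
4: ¬□p → ¬p is T. ✗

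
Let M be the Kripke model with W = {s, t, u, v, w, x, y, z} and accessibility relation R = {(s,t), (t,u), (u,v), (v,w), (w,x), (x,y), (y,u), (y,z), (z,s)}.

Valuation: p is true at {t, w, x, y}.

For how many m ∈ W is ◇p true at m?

4

s: successors {t}; p there: t:T. ✓
t: successors {u}; p there: u:F. ✗
u: successors {v}; p there: v:F. ✗
v: successors {w}; p there: w:T. ✓
w: successors {x}; p there: x:T. ✓
x: successors {y}; p there: y:T. ✓
y: successors {u, z}; p there: u:F, z:F. ✗
z: successors {s}; p there: s:F. ✗
Satisfying worlds: {s, v, w, x}.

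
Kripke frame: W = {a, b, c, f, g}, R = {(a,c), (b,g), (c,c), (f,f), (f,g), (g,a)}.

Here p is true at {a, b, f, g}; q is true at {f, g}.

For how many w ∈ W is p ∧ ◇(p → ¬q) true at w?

2

a: p is T, ◇(p → ¬q) is T. ✓
b: p is T, ◇(p → ¬q) is F. ✗
c: p is F, ◇(p → ¬q) is T. ✗
f: p is T, ◇(p → ¬q) is F. ✗
g: p is T, ◇(p → ¬q) is T. ✓
Satisfying worlds: {a, g}.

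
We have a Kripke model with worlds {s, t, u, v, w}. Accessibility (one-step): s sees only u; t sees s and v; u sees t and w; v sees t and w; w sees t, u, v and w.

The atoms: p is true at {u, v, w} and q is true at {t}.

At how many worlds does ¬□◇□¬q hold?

s: □◇□¬q is T. ✗
t: □◇□¬q is F. ✓
u: □◇□¬q is T. ✗
v: □◇□¬q is T. ✗
w: □◇□¬q is T. ✗
Satisfying worlds: {t}.

1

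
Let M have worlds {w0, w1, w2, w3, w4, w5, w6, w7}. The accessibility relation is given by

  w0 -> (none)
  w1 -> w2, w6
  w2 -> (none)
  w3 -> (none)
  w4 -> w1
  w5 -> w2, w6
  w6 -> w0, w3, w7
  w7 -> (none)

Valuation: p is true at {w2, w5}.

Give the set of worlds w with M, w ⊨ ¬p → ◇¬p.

w0: ¬p is T, ◇¬p is F. ✗
w1: ¬p is T, ◇¬p is T. ✓
w2: ¬p is F, ◇¬p is F. ✓
w3: ¬p is T, ◇¬p is F. ✗
w4: ¬p is T, ◇¬p is T. ✓
w5: ¬p is F, ◇¬p is T. ✓
w6: ¬p is T, ◇¬p is T. ✓
w7: ¬p is T, ◇¬p is F. ✗

{w1, w2, w4, w5, w6}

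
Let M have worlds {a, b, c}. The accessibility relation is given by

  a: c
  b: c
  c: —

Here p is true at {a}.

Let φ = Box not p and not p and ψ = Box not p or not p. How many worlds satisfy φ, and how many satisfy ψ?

For Box not p and not p:
a: Box not p is T, not p is F. ✗
b: Box not p is T, not p is T. ✓
c: Box not p is T, not p is T. ✓
— 2 worlds.
For Box not p or not p:
a: Box not p is T, not p is F. ✓
b: Box not p is T, not p is T. ✓
c: Box not p is T, not p is T. ✓
— 3 worlds.

2 and 3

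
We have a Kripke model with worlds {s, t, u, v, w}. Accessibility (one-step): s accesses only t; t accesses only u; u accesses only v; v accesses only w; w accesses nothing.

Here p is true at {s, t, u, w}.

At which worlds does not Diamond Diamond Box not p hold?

s: Diamond Diamond Box not p is T. ✗
t: Diamond Diamond Box not p is F. ✓
u: Diamond Diamond Box not p is T. ✗
v: Diamond Diamond Box not p is F. ✓
w: Diamond Diamond Box not p is F. ✓

{t, v, w}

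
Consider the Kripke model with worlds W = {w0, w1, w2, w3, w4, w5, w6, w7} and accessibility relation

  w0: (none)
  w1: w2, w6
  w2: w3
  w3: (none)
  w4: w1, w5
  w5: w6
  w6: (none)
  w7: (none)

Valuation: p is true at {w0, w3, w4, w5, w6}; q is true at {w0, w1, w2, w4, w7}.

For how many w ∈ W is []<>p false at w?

w0: no successors, so []<>p holds vacuously. ✓
w1: successors {w2, w6}; <>p there: w2:T, w6:F. ✗
w2: successors {w3}; <>p there: w3:F. ✗
w3: no successors, so []<>p holds vacuously. ✓
w4: successors {w1, w5}; <>p there: w1:T, w5:T. ✓
w5: successors {w6}; <>p there: w6:F. ✗
w6: no successors, so []<>p holds vacuously. ✓
w7: no successors, so []<>p holds vacuously. ✓
Satisfying worlds: {w0, w3, w4, w6, w7}.
So []<>p fails at the other 3 worlds.

3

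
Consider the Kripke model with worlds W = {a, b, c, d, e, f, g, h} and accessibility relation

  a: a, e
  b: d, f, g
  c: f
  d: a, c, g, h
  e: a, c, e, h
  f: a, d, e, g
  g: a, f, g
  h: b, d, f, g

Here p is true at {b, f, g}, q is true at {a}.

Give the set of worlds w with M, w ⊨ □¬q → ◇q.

a: □¬q is F, ◇q is T. ✓
b: □¬q is T, ◇q is F. ✗
c: □¬q is T, ◇q is F. ✗
d: □¬q is F, ◇q is T. ✓
e: □¬q is F, ◇q is T. ✓
f: □¬q is F, ◇q is T. ✓
g: □¬q is F, ◇q is T. ✓
h: □¬q is T, ◇q is F. ✗

{a, d, e, f, g}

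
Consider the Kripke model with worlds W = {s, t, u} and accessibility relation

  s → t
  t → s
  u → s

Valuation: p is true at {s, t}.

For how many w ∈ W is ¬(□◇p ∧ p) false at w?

s: □◇p ∧ p is T. ✗
t: □◇p ∧ p is T. ✗
u: □◇p ∧ p is F. ✓
Satisfying worlds: {u}.
So ¬(□◇p ∧ p) fails at the other 2 worlds.

2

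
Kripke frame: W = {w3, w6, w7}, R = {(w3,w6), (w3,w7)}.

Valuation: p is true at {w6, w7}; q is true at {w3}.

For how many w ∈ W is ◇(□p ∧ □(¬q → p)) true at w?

1

w3: successors {w6, w7}; □p ∧ □(¬q → p) there: w6:T, w7:T. ✓
w6: no successors, so ◇(□p ∧ □(¬q → p)) fails. ✗
w7: no successors, so ◇(□p ∧ □(¬q → p)) fails. ✗
Satisfying worlds: {w3}.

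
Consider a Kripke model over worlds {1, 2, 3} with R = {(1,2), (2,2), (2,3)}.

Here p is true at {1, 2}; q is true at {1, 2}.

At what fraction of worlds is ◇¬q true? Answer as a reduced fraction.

1/3

1: successors {2}; ¬q there: 2:F. ✗
2: successors {2, 3}; ¬q there: 2:F, 3:T. ✓
3: no successors, so ◇¬q fails. ✗
That's 1 of 3 worlds, so 1/3.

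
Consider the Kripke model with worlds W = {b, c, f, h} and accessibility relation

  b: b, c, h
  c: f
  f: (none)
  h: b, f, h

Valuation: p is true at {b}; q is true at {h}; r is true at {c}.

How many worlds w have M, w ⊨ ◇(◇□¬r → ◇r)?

3

b: successors {b, c, h}; ◇□¬r → ◇r there: b:T, c:F, h:F. ✓
c: successors {f}; ◇□¬r → ◇r there: f:T. ✓
f: no successors, so ◇(◇□¬r → ◇r) fails. ✗
h: successors {b, f, h}; ◇□¬r → ◇r there: b:T, f:T, h:F. ✓
Satisfying worlds: {b, c, h}.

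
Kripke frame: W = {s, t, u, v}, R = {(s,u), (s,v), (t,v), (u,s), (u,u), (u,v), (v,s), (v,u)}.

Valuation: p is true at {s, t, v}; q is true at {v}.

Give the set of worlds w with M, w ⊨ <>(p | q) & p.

{s, t, v}

s: <>(p | q) is T, p is T. ✓
t: <>(p | q) is T, p is T. ✓
u: <>(p | q) is T, p is F. ✗
v: <>(p | q) is T, p is T. ✓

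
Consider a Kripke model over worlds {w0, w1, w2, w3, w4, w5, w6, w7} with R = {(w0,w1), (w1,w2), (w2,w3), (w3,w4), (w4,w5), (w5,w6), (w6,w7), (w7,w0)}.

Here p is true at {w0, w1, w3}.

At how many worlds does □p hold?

3

w0: successors {w1}; p there: w1:T. ✓
w1: successors {w2}; p there: w2:F. ✗
w2: successors {w3}; p there: w3:T. ✓
w3: successors {w4}; p there: w4:F. ✗
w4: successors {w5}; p there: w5:F. ✗
w5: successors {w6}; p there: w6:F. ✗
w6: successors {w7}; p there: w7:F. ✗
w7: successors {w0}; p there: w0:T. ✓
Satisfying worlds: {w0, w2, w7}.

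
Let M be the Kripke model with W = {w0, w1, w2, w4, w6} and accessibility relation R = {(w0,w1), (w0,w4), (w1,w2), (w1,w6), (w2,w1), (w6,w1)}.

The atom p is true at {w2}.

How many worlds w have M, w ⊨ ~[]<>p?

w0: []<>p is F. ✓
w1: []<>p is F. ✓
w2: []<>p is T. ✗
w4: []<>p is T. ✗
w6: []<>p is T. ✗
Satisfying worlds: {w0, w1}.

2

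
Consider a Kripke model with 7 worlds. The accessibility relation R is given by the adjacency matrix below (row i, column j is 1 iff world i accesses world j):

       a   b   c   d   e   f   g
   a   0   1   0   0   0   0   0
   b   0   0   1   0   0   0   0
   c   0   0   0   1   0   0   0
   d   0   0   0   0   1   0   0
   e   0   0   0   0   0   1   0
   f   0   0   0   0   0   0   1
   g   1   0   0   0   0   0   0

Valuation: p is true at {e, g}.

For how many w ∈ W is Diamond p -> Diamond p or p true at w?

a: Diamond p is F, Diamond p or p is F. ✓
b: Diamond p is F, Diamond p or p is F. ✓
c: Diamond p is F, Diamond p or p is F. ✓
d: Diamond p is T, Diamond p or p is T. ✓
e: Diamond p is F, Diamond p or p is T. ✓
f: Diamond p is T, Diamond p or p is T. ✓
g: Diamond p is F, Diamond p or p is T. ✓
Satisfying worlds: {a, b, c, d, e, f, g}.

7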